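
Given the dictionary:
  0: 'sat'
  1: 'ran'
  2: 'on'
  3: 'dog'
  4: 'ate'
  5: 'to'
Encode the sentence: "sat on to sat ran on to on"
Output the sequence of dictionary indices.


Look up each word in the dictionary:
  'sat' -> 0
  'on' -> 2
  'to' -> 5
  'sat' -> 0
  'ran' -> 1
  'on' -> 2
  'to' -> 5
  'on' -> 2

Encoded: [0, 2, 5, 0, 1, 2, 5, 2]


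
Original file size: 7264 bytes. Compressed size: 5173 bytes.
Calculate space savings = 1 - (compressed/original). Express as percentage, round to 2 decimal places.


ratio = compressed/original = 5173/7264 = 0.712142
savings = 1 - ratio = 1 - 0.712142 = 0.287858
as a percentage: 0.287858 * 100 = 28.79%

Space savings = 1 - 5173/7264 = 28.79%


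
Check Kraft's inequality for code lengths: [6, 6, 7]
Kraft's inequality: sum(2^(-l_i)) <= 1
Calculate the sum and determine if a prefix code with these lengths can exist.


Sum = 2^(-6) + 2^(-6) + 2^(-7)
    = 0.015625 + 0.015625 + 0.0078125
    = 5/128 = 0.0390625
Since 0.0390625 <= 1, Kraft's inequality IS satisfied.
A prefix code with these lengths CAN exist.

Kraft sum = 0.0390625. Satisfied.


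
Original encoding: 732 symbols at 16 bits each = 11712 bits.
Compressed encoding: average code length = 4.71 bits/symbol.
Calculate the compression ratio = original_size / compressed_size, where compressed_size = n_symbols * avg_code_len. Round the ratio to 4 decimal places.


original_size = n_symbols * orig_bits = 732 * 16 = 11712 bits
compressed_size = n_symbols * avg_code_len = 732 * 4.71 = 3447.72 bits
ratio = original_size / compressed_size = 11712 / 3447.72 = 3.397

Compression ratio = 3.397


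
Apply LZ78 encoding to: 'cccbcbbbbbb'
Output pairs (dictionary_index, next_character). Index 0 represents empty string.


LZ78 encoding steps:
Dictionary: {0: ''}
Step 1: w='' (idx 0), next='c' -> output (0, 'c'), add 'c' as idx 1
Step 2: w='c' (idx 1), next='c' -> output (1, 'c'), add 'cc' as idx 2
Step 3: w='' (idx 0), next='b' -> output (0, 'b'), add 'b' as idx 3
Step 4: w='c' (idx 1), next='b' -> output (1, 'b'), add 'cb' as idx 4
Step 5: w='b' (idx 3), next='b' -> output (3, 'b'), add 'bb' as idx 5
Step 6: w='bb' (idx 5), next='b' -> output (5, 'b'), add 'bbb' as idx 6


Encoded: [(0, 'c'), (1, 'c'), (0, 'b'), (1, 'b'), (3, 'b'), (5, 'b')]


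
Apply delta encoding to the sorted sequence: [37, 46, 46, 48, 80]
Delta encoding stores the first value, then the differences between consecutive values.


First value: 37
Deltas:
  46 - 37 = 9
  46 - 46 = 0
  48 - 46 = 2
  80 - 48 = 32


Delta encoded: [37, 9, 0, 2, 32]


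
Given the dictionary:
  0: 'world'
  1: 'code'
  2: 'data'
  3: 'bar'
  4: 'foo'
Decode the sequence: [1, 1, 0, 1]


Look up each index in the dictionary:
  1 -> 'code'
  1 -> 'code'
  0 -> 'world'
  1 -> 'code'

Decoded: "code code world code"


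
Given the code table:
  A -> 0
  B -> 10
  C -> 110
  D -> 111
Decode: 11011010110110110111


Decoding:
110 -> C
110 -> C
10 -> B
110 -> C
110 -> C
110 -> C
111 -> D


Result: CCBCCCD


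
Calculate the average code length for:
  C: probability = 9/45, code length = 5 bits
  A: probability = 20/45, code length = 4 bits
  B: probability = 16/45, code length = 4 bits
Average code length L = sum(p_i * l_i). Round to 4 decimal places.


Weighted contributions p_i * l_i:
  C: (9/45) * 5 = 45/45
  A: (20/45) * 4 = 80/45
  B: (16/45) * 4 = 64/45
Sum = (45 + 80 + 64)/45 = 189/45

L = 189/45 = 4.2000 bits/symbol


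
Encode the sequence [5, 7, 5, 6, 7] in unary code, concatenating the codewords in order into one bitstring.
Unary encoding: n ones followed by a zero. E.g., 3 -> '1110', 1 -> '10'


Encode each number as n ones followed by a terminating 0:
  5 -> 111110 (6 bits)
  7 -> 11111110 (8 bits)
  5 -> 111110 (6 bits)
  6 -> 1111110 (7 bits)
  7 -> 11111110 (8 bits)
Total length = 6 + 8 + 6 + 7 + 8 = 35 bits.

Unary([5, 7, 5, 6, 7]) = 11111011111110111110111111011111110 (35 bits)


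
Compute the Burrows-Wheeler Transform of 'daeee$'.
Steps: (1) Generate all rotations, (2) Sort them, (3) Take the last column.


Rotations (sorted):
  0: $daeee -> last char: e
  1: aeee$d -> last char: d
  2: daeee$ -> last char: $
  3: e$daee -> last char: e
  4: ee$dae -> last char: e
  5: eee$da -> last char: a


BWT = ed$eea


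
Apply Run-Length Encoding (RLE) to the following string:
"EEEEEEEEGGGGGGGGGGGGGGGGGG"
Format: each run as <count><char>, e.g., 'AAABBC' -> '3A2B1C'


Scanning runs left to right:
  i=0: run of 'E' x 8 -> '8E'
  i=8: run of 'G' x 18 -> '18G'

RLE = 8E18G


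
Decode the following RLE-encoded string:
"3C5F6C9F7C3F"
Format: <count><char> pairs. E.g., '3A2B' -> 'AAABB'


Expanding each <count><char> pair:
  3C -> 'CCC'
  5F -> 'FFFFF'
  6C -> 'CCCCCC'
  9F -> 'FFFFFFFFF'
  7C -> 'CCCCCCC'
  3F -> 'FFF'

Decoded = CCCFFFFFCCCCCCFFFFFFFFFCCCCCCCFFF


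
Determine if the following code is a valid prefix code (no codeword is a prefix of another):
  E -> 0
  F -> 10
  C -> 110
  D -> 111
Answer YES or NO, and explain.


Checking each pair (does one codeword prefix another?):
  E='0' vs F='10': no prefix
  E='0' vs C='110': no prefix
  E='0' vs D='111': no prefix
  F='10' vs E='0': no prefix
  F='10' vs C='110': no prefix
  F='10' vs D='111': no prefix
  C='110' vs E='0': no prefix
  C='110' vs F='10': no prefix
  C='110' vs D='111': no prefix
  D='111' vs E='0': no prefix
  D='111' vs F='10': no prefix
  D='111' vs C='110': no prefix
No violation found over all pairs.

YES -- this is a valid prefix code. No codeword is a prefix of any other codeword.


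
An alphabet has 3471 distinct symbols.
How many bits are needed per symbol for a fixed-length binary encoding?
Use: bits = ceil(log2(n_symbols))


log2(3471) = 11.7611
Bracket: 2^11 = 2048 < 3471 <= 2^12 = 4096
So ceil(log2(3471)) = 12

bits = ceil(log2(3471)) = ceil(11.7611) = 12 bits


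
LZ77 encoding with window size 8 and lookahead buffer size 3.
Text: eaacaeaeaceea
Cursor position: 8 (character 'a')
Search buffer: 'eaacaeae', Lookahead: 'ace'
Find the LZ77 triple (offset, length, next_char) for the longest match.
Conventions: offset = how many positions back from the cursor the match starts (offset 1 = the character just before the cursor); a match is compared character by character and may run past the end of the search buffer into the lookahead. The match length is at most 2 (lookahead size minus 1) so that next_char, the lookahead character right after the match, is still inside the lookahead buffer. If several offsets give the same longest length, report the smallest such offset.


Try each offset into the search buffer:
  offset=1 (pos 7, char 'e'): match length 0
  offset=2 (pos 6, char 'a'): match length 1
  offset=3 (pos 5, char 'e'): match length 0
  offset=4 (pos 4, char 'a'): match length 1
  offset=5 (pos 3, char 'c'): match length 0
  offset=6 (pos 2, char 'a'): match length 2
  offset=7 (pos 1, char 'a'): match length 1
  offset=8 (pos 0, char 'e'): match length 0
Longest match has length 2 at offset 6.
next_char = character at position 8 + 2 = 10 -> 'e'

Best match: offset=6, length=2 (matching 'ac' starting at position 2)
LZ77 triple: (6, 2, 'e')


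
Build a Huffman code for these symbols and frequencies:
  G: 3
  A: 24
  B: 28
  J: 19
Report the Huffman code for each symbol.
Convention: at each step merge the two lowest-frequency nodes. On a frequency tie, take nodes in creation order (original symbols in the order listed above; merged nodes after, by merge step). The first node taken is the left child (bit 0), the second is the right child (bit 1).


Huffman tree construction:
Step 1: Merge G(3) + J(19) = 22
Step 2: Merge (G+J)(22) + A(24) = 46
Step 3: Merge B(28) + ((G+J)+A)(46) = 74
Read each symbol's code off the tree from the root (left child = 0, right child = 1).

Codes:
  G: 100 (length 3)
  A: 11 (length 2)
  B: 0 (length 1)
  J: 101 (length 3)
Average code length: 142/74 = 1.9189 bits/symbol


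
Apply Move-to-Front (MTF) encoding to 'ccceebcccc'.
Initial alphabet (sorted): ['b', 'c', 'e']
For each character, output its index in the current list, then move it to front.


MTF encoding:
'c': index 1 in ['b', 'c', 'e'] -> ['c', 'b', 'e']
'c': index 0 in ['c', 'b', 'e'] -> ['c', 'b', 'e']
'c': index 0 in ['c', 'b', 'e'] -> ['c', 'b', 'e']
'e': index 2 in ['c', 'b', 'e'] -> ['e', 'c', 'b']
'e': index 0 in ['e', 'c', 'b'] -> ['e', 'c', 'b']
'b': index 2 in ['e', 'c', 'b'] -> ['b', 'e', 'c']
'c': index 2 in ['b', 'e', 'c'] -> ['c', 'b', 'e']
'c': index 0 in ['c', 'b', 'e'] -> ['c', 'b', 'e']
'c': index 0 in ['c', 'b', 'e'] -> ['c', 'b', 'e']
'c': index 0 in ['c', 'b', 'e'] -> ['c', 'b', 'e']


Output: [1, 0, 0, 2, 0, 2, 2, 0, 0, 0]


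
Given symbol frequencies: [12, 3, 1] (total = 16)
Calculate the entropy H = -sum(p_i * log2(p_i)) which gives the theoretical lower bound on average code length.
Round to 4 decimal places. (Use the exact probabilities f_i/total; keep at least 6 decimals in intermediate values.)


Per-symbol terms -p_i * log2(p_i) with p_i = f_i/16:
  p = 12/16 = 0.750000: log2(p) = -0.415037, -p*log2(p) = 0.311278
  p = 3/16 = 0.187500: log2(p) = -2.415037, -p*log2(p) = 0.452820
  p = 1/16 = 0.062500: log2(p) = -4.000000, -p*log2(p) = 0.250000
H = 0.311278 + 0.452820 + 0.250000 = 1.014098

H = 1.0141 bits/symbol


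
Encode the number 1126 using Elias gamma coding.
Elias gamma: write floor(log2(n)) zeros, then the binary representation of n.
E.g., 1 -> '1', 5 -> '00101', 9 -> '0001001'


num_bits = floor(log2(1126)) + 1 = 11
leading_zeros = num_bits - 1 = 10
binary(1126) = 10001100110

Elias gamma(1126) = '0000000000' + '10001100110' = 000000000010001100110 (21 bits)


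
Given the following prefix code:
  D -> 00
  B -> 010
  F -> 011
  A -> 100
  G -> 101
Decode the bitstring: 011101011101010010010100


Decoding step by step:
Bits 011 -> F
Bits 101 -> G
Bits 011 -> F
Bits 101 -> G
Bits 010 -> B
Bits 010 -> B
Bits 010 -> B
Bits 100 -> A


Decoded message: FGFGBBBA


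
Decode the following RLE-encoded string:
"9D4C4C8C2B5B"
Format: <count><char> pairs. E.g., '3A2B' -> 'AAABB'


Expanding each <count><char> pair:
  9D -> 'DDDDDDDDD'
  4C -> 'CCCC'
  4C -> 'CCCC'
  8C -> 'CCCCCCCC'
  2B -> 'BB'
  5B -> 'BBBBB'

Decoded = DDDDDDDDDCCCCCCCCCCCCCCCCBBBBBBB


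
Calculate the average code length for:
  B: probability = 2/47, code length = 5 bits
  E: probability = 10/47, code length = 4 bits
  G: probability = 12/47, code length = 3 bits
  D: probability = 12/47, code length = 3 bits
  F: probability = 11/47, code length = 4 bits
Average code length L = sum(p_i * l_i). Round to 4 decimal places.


Weighted contributions p_i * l_i:
  B: (2/47) * 5 = 10/47
  E: (10/47) * 4 = 40/47
  G: (12/47) * 3 = 36/47
  D: (12/47) * 3 = 36/47
  F: (11/47) * 4 = 44/47
Sum = (10 + 40 + 36 + 36 + 44)/47 = 166/47

L = 166/47 = 3.5319 bits/symbol


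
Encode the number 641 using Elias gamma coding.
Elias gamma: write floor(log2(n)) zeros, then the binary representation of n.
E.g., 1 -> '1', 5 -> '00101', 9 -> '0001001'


num_bits = floor(log2(641)) + 1 = 10
leading_zeros = num_bits - 1 = 9
binary(641) = 1010000001

Elias gamma(641) = '000000000' + '1010000001' = 0000000001010000001 (19 bits)


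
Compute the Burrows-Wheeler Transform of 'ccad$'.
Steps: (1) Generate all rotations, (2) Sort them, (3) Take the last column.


Rotations (sorted):
  0: $ccad -> last char: d
  1: ad$cc -> last char: c
  2: cad$c -> last char: c
  3: ccad$ -> last char: $
  4: d$cca -> last char: a


BWT = dcc$a


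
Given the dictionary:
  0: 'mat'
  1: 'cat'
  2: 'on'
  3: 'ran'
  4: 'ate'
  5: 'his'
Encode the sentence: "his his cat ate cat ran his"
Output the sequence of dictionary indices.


Look up each word in the dictionary:
  'his' -> 5
  'his' -> 5
  'cat' -> 1
  'ate' -> 4
  'cat' -> 1
  'ran' -> 3
  'his' -> 5

Encoded: [5, 5, 1, 4, 1, 3, 5]


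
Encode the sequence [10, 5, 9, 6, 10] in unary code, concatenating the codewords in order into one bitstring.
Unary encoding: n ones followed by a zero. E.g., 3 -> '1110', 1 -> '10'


Encode each number as n ones followed by a terminating 0:
  10 -> 11111111110 (11 bits)
  5 -> 111110 (6 bits)
  9 -> 1111111110 (10 bits)
  6 -> 1111110 (7 bits)
  10 -> 11111111110 (11 bits)
Total length = 11 + 6 + 10 + 7 + 11 = 45 bits.

Unary([10, 5, 9, 6, 10]) = 111111111101111101111111110111111011111111110 (45 bits)


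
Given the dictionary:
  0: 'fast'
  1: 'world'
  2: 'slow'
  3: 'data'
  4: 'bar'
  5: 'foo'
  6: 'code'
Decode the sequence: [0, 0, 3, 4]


Look up each index in the dictionary:
  0 -> 'fast'
  0 -> 'fast'
  3 -> 'data'
  4 -> 'bar'

Decoded: "fast fast data bar"


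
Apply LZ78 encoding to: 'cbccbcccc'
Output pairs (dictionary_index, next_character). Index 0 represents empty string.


LZ78 encoding steps:
Dictionary: {0: ''}
Step 1: w='' (idx 0), next='c' -> output (0, 'c'), add 'c' as idx 1
Step 2: w='' (idx 0), next='b' -> output (0, 'b'), add 'b' as idx 2
Step 3: w='c' (idx 1), next='c' -> output (1, 'c'), add 'cc' as idx 3
Step 4: w='b' (idx 2), next='c' -> output (2, 'c'), add 'bc' as idx 4
Step 5: w='cc' (idx 3), next='c' -> output (3, 'c'), add 'ccc' as idx 5


Encoded: [(0, 'c'), (0, 'b'), (1, 'c'), (2, 'c'), (3, 'c')]


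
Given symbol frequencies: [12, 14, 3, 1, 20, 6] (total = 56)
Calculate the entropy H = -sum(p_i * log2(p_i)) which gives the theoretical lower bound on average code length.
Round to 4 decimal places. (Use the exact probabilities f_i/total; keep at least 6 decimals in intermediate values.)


Per-symbol terms -p_i * log2(p_i) with p_i = f_i/56:
  p = 12/56 = 0.214286: log2(p) = -2.222392, -p*log2(p) = 0.476227
  p = 14/56 = 0.250000: log2(p) = -2.000000, -p*log2(p) = 0.500000
  p = 3/56 = 0.053571: log2(p) = -4.222392, -p*log2(p) = 0.226200
  p = 1/56 = 0.017857: log2(p) = -5.807355, -p*log2(p) = 0.103703
  p = 20/56 = 0.357143: log2(p) = -1.485427, -p*log2(p) = 0.530510
  p = 6/56 = 0.107143: log2(p) = -3.222392, -p*log2(p) = 0.345256
H = 0.476227 + 0.500000 + 0.226200 + 0.103703 + 0.530510 + 0.345256 = 2.181896

H = 2.1819 bits/symbol


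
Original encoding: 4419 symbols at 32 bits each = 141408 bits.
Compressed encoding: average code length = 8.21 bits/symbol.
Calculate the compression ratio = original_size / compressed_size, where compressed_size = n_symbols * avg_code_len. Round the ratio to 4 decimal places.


original_size = n_symbols * orig_bits = 4419 * 32 = 141408 bits
compressed_size = n_symbols * avg_code_len = 4419 * 8.21 = 36279.99 bits
ratio = original_size / compressed_size = 141408 / 36279.99 = 3.8977

Compression ratio = 3.8977


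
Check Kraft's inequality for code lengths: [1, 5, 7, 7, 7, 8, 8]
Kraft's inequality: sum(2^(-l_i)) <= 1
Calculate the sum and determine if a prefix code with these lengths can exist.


Sum = 2^(-1) + 2^(-5) + 2^(-7) + 2^(-7) + 2^(-7) + 2^(-8) + 2^(-8)
    = 0.5 + 0.03125 + 0.0078125 + 0.0078125 + 0.0078125 + 0.00390625 + 0.00390625
    = 144/256 = 0.5625
Since 0.5625 <= 1, Kraft's inequality IS satisfied.
A prefix code with these lengths CAN exist.

Kraft sum = 0.5625. Satisfied.


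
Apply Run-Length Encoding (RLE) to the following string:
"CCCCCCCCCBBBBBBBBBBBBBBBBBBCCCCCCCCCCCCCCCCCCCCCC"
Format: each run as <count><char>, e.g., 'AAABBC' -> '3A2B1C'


Scanning runs left to right:
  i=0: run of 'C' x 9 -> '9C'
  i=9: run of 'B' x 18 -> '18B'
  i=27: run of 'C' x 22 -> '22C'

RLE = 9C18B22C


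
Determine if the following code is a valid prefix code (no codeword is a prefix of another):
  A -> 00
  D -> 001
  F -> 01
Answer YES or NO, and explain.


Checking each pair (does one codeword prefix another?):
  A='00' vs D='001': prefix -- VIOLATION

NO -- this is NOT a valid prefix code. A (00) is a prefix of D (001).


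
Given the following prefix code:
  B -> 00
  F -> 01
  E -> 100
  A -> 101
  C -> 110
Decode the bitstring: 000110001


Decoding step by step:
Bits 00 -> B
Bits 01 -> F
Bits 100 -> E
Bits 01 -> F


Decoded message: BFEF


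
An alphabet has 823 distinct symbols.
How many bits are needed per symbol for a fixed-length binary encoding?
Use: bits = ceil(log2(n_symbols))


log2(823) = 9.6847
Bracket: 2^9 = 512 < 823 <= 2^10 = 1024
So ceil(log2(823)) = 10

bits = ceil(log2(823)) = ceil(9.6847) = 10 bits


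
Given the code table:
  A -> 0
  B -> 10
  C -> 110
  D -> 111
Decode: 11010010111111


Decoding:
110 -> C
10 -> B
0 -> A
10 -> B
111 -> D
111 -> D


Result: CBABDD


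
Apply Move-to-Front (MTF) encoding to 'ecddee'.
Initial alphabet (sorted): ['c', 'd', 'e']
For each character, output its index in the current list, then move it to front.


MTF encoding:
'e': index 2 in ['c', 'd', 'e'] -> ['e', 'c', 'd']
'c': index 1 in ['e', 'c', 'd'] -> ['c', 'e', 'd']
'd': index 2 in ['c', 'e', 'd'] -> ['d', 'c', 'e']
'd': index 0 in ['d', 'c', 'e'] -> ['d', 'c', 'e']
'e': index 2 in ['d', 'c', 'e'] -> ['e', 'd', 'c']
'e': index 0 in ['e', 'd', 'c'] -> ['e', 'd', 'c']


Output: [2, 1, 2, 0, 2, 0]


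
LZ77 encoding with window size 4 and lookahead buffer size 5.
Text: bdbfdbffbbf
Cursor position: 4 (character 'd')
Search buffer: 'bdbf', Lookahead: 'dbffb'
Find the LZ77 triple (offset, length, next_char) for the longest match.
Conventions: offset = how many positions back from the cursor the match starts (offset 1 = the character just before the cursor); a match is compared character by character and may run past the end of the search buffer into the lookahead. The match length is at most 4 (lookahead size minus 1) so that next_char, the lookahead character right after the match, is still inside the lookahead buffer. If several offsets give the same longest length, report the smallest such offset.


Try each offset into the search buffer:
  offset=1 (pos 3, char 'f'): match length 0
  offset=2 (pos 2, char 'b'): match length 0
  offset=3 (pos 1, char 'd'): match length 3
  offset=4 (pos 0, char 'b'): match length 0
Longest match has length 3 at offset 3.
next_char = character at position 4 + 3 = 7 -> 'f'

Best match: offset=3, length=3 (matching 'dbf' starting at position 1)
LZ77 triple: (3, 3, 'f')


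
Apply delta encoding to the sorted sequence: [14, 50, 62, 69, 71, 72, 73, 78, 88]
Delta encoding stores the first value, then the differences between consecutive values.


First value: 14
Deltas:
  50 - 14 = 36
  62 - 50 = 12
  69 - 62 = 7
  71 - 69 = 2
  72 - 71 = 1
  73 - 72 = 1
  78 - 73 = 5
  88 - 78 = 10


Delta encoded: [14, 36, 12, 7, 2, 1, 1, 5, 10]


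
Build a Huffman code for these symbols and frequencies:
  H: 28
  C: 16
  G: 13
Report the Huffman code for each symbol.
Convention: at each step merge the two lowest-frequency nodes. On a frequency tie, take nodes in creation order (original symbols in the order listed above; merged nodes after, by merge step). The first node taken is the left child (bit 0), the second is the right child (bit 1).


Huffman tree construction:
Step 1: Merge G(13) + C(16) = 29
Step 2: Merge H(28) + (G+C)(29) = 57
Read each symbol's code off the tree from the root (left child = 0, right child = 1).

Codes:
  H: 0 (length 1)
  C: 11 (length 2)
  G: 10 (length 2)
Average code length: 86/57 = 1.5088 bits/symbol


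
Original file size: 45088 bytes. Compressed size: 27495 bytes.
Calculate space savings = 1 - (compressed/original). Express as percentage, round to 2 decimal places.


ratio = compressed/original = 27495/45088 = 0.609807
savings = 1 - ratio = 1 - 0.609807 = 0.390193
as a percentage: 0.390193 * 100 = 39.02%

Space savings = 1 - 27495/45088 = 39.02%


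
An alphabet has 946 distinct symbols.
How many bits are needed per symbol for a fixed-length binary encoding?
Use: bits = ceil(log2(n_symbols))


log2(946) = 9.8857
Bracket: 2^9 = 512 < 946 <= 2^10 = 1024
So ceil(log2(946)) = 10

bits = ceil(log2(946)) = ceil(9.8857) = 10 bits


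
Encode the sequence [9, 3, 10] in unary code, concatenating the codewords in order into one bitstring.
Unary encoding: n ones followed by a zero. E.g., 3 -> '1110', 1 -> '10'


Encode each number as n ones followed by a terminating 0:
  9 -> 1111111110 (10 bits)
  3 -> 1110 (4 bits)
  10 -> 11111111110 (11 bits)
Total length = 10 + 4 + 11 = 25 bits.

Unary([9, 3, 10]) = 1111111110111011111111110 (25 bits)


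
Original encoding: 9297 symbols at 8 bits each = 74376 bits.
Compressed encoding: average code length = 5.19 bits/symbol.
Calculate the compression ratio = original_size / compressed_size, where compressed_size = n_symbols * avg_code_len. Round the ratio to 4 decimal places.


original_size = n_symbols * orig_bits = 9297 * 8 = 74376 bits
compressed_size = n_symbols * avg_code_len = 9297 * 5.19 = 48251.43 bits
ratio = original_size / compressed_size = 74376 / 48251.43 = 1.5414

Compression ratio = 1.5414


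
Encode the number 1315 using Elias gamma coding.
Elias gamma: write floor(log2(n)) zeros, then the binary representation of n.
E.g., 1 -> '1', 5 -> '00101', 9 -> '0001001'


num_bits = floor(log2(1315)) + 1 = 11
leading_zeros = num_bits - 1 = 10
binary(1315) = 10100100011

Elias gamma(1315) = '0000000000' + '10100100011' = 000000000010100100011 (21 bits)


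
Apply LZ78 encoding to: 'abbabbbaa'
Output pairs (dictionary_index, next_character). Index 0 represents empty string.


LZ78 encoding steps:
Dictionary: {0: ''}
Step 1: w='' (idx 0), next='a' -> output (0, 'a'), add 'a' as idx 1
Step 2: w='' (idx 0), next='b' -> output (0, 'b'), add 'b' as idx 2
Step 3: w='b' (idx 2), next='a' -> output (2, 'a'), add 'ba' as idx 3
Step 4: w='b' (idx 2), next='b' -> output (2, 'b'), add 'bb' as idx 4
Step 5: w='ba' (idx 3), next='a' -> output (3, 'a'), add 'baa' as idx 5


Encoded: [(0, 'a'), (0, 'b'), (2, 'a'), (2, 'b'), (3, 'a')]


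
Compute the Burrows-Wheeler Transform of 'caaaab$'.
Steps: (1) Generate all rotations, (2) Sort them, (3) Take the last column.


Rotations (sorted):
  0: $caaaab -> last char: b
  1: aaaab$c -> last char: c
  2: aaab$ca -> last char: a
  3: aab$caa -> last char: a
  4: ab$caaa -> last char: a
  5: b$caaaa -> last char: a
  6: caaaab$ -> last char: $


BWT = bcaaaa$


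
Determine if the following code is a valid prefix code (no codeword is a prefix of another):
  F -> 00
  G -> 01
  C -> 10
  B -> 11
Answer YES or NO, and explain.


Checking each pair (does one codeword prefix another?):
  F='00' vs G='01': no prefix
  F='00' vs C='10': no prefix
  F='00' vs B='11': no prefix
  G='01' vs F='00': no prefix
  G='01' vs C='10': no prefix
  G='01' vs B='11': no prefix
  C='10' vs F='00': no prefix
  C='10' vs G='01': no prefix
  C='10' vs B='11': no prefix
  B='11' vs F='00': no prefix
  B='11' vs G='01': no prefix
  B='11' vs C='10': no prefix
No violation found over all pairs.

YES -- this is a valid prefix code. No codeword is a prefix of any other codeword.


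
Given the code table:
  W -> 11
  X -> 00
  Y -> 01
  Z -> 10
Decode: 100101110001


Decoding:
10 -> Z
01 -> Y
01 -> Y
11 -> W
00 -> X
01 -> Y


Result: ZYYWXY


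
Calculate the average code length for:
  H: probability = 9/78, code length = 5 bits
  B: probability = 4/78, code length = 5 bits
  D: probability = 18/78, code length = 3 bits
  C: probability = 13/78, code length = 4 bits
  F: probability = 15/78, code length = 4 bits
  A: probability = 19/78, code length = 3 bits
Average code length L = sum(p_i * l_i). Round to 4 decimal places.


Weighted contributions p_i * l_i:
  H: (9/78) * 5 = 45/78
  B: (4/78) * 5 = 20/78
  D: (18/78) * 3 = 54/78
  C: (13/78) * 4 = 52/78
  F: (15/78) * 4 = 60/78
  A: (19/78) * 3 = 57/78
Sum = (45 + 20 + 54 + 52 + 60 + 57)/78 = 288/78

L = 288/78 = 3.6923 bits/symbol


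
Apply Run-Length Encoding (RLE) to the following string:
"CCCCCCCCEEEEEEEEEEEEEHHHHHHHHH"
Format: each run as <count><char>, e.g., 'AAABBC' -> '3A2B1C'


Scanning runs left to right:
  i=0: run of 'C' x 8 -> '8C'
  i=8: run of 'E' x 13 -> '13E'
  i=21: run of 'H' x 9 -> '9H'

RLE = 8C13E9H


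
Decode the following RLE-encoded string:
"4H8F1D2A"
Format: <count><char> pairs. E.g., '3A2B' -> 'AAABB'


Expanding each <count><char> pair:
  4H -> 'HHHH'
  8F -> 'FFFFFFFF'
  1D -> 'D'
  2A -> 'AA'

Decoded = HHHHFFFFFFFFDAA


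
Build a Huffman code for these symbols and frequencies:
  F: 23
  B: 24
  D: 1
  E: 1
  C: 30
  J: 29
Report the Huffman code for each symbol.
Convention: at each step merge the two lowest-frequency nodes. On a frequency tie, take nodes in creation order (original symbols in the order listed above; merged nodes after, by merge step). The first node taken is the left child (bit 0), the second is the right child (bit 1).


Huffman tree construction:
Step 1: Merge D(1) + E(1) = 2
Step 2: Merge (D+E)(2) + F(23) = 25
Step 3: Merge B(24) + ((D+E)+F)(25) = 49
Step 4: Merge J(29) + C(30) = 59
Step 5: Merge (B+((D+E)+F))(49) + (J+C)(59) = 108
Read each symbol's code off the tree from the root (left child = 0, right child = 1).

Codes:
  F: 011 (length 3)
  B: 00 (length 2)
  D: 0100 (length 4)
  E: 0101 (length 4)
  C: 11 (length 2)
  J: 10 (length 2)
Average code length: 243/108 = 2.2500 bits/symbol


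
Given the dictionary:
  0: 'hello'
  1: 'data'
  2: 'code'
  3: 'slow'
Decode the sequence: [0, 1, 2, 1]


Look up each index in the dictionary:
  0 -> 'hello'
  1 -> 'data'
  2 -> 'code'
  1 -> 'data'

Decoded: "hello data code data"


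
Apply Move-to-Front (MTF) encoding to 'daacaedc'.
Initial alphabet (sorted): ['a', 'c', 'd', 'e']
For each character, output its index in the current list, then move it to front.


MTF encoding:
'd': index 2 in ['a', 'c', 'd', 'e'] -> ['d', 'a', 'c', 'e']
'a': index 1 in ['d', 'a', 'c', 'e'] -> ['a', 'd', 'c', 'e']
'a': index 0 in ['a', 'd', 'c', 'e'] -> ['a', 'd', 'c', 'e']
'c': index 2 in ['a', 'd', 'c', 'e'] -> ['c', 'a', 'd', 'e']
'a': index 1 in ['c', 'a', 'd', 'e'] -> ['a', 'c', 'd', 'e']
'e': index 3 in ['a', 'c', 'd', 'e'] -> ['e', 'a', 'c', 'd']
'd': index 3 in ['e', 'a', 'c', 'd'] -> ['d', 'e', 'a', 'c']
'c': index 3 in ['d', 'e', 'a', 'c'] -> ['c', 'd', 'e', 'a']


Output: [2, 1, 0, 2, 1, 3, 3, 3]


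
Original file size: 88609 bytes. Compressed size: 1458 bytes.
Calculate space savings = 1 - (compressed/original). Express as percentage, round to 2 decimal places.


ratio = compressed/original = 1458/88609 = 0.016454
savings = 1 - ratio = 1 - 0.016454 = 0.983546
as a percentage: 0.983546 * 100 = 98.35%

Space savings = 1 - 1458/88609 = 98.35%


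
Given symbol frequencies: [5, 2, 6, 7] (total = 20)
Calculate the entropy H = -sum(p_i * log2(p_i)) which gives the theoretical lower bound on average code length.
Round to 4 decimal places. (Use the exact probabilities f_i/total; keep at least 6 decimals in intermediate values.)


Per-symbol terms -p_i * log2(p_i) with p_i = f_i/20:
  p = 5/20 = 0.250000: log2(p) = -2.000000, -p*log2(p) = 0.500000
  p = 2/20 = 0.100000: log2(p) = -3.321928, -p*log2(p) = 0.332193
  p = 6/20 = 0.300000: log2(p) = -1.736966, -p*log2(p) = 0.521090
  p = 7/20 = 0.350000: log2(p) = -1.514573, -p*log2(p) = 0.530101
H = 0.500000 + 0.332193 + 0.521090 + 0.530101 = 1.883384

H = 1.8834 bits/symbol


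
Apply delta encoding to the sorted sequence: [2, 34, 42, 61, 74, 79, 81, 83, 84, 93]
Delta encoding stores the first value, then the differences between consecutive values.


First value: 2
Deltas:
  34 - 2 = 32
  42 - 34 = 8
  61 - 42 = 19
  74 - 61 = 13
  79 - 74 = 5
  81 - 79 = 2
  83 - 81 = 2
  84 - 83 = 1
  93 - 84 = 9


Delta encoded: [2, 32, 8, 19, 13, 5, 2, 2, 1, 9]


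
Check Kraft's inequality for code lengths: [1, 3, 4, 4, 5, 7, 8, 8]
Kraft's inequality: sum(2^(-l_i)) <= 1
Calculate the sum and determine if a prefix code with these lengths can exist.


Sum = 2^(-1) + 2^(-3) + 2^(-4) + 2^(-4) + 2^(-5) + 2^(-7) + 2^(-8) + 2^(-8)
    = 0.5 + 0.125 + 0.0625 + 0.0625 + 0.03125 + 0.0078125 + 0.00390625 + 0.00390625
    = 204/256 = 0.796875
Since 0.796875 <= 1, Kraft's inequality IS satisfied.
A prefix code with these lengths CAN exist.

Kraft sum = 0.796875. Satisfied.


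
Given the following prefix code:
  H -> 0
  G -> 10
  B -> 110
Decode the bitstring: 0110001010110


Decoding step by step:
Bits 0 -> H
Bits 110 -> B
Bits 0 -> H
Bits 0 -> H
Bits 10 -> G
Bits 10 -> G
Bits 110 -> B


Decoded message: HBHHGGB


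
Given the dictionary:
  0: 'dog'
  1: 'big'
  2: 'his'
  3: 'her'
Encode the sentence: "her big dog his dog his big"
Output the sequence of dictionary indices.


Look up each word in the dictionary:
  'her' -> 3
  'big' -> 1
  'dog' -> 0
  'his' -> 2
  'dog' -> 0
  'his' -> 2
  'big' -> 1

Encoded: [3, 1, 0, 2, 0, 2, 1]


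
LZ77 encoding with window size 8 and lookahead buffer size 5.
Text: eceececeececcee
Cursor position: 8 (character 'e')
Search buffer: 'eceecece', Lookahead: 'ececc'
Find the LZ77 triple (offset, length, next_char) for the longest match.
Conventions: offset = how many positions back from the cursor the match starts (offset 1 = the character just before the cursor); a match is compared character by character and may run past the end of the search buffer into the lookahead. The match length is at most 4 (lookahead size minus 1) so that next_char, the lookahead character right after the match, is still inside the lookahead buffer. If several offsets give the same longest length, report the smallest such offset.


Try each offset into the search buffer:
  offset=1 (pos 7, char 'e'): match length 1
  offset=2 (pos 6, char 'c'): match length 0
  offset=3 (pos 5, char 'e'): match length 3
  offset=4 (pos 4, char 'c'): match length 0
  offset=5 (pos 3, char 'e'): match length 4
  offset=6 (pos 2, char 'e'): match length 1
  offset=7 (pos 1, char 'c'): match length 0
  offset=8 (pos 0, char 'e'): match length 3
Longest match has length 4 at offset 5.
next_char = character at position 8 + 4 = 12 -> 'c'

Best match: offset=5, length=4 (matching 'ecec' starting at position 3)
LZ77 triple: (5, 4, 'c')


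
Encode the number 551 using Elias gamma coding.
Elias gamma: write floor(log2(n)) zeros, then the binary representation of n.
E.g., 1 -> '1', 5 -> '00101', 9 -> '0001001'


num_bits = floor(log2(551)) + 1 = 10
leading_zeros = num_bits - 1 = 9
binary(551) = 1000100111

Elias gamma(551) = '000000000' + '1000100111' = 0000000001000100111 (19 bits)


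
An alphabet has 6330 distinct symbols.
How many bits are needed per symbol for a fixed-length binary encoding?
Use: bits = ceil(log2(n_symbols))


log2(6330) = 12.628
Bracket: 2^12 = 4096 < 6330 <= 2^13 = 8192
So ceil(log2(6330)) = 13

bits = ceil(log2(6330)) = ceil(12.628) = 13 bits


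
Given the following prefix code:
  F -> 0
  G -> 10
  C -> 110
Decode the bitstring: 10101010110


Decoding step by step:
Bits 10 -> G
Bits 10 -> G
Bits 10 -> G
Bits 10 -> G
Bits 110 -> C


Decoded message: GGGGC


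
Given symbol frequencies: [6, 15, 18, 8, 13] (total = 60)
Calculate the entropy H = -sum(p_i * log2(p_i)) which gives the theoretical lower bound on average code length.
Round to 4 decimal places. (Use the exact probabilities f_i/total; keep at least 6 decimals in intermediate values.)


Per-symbol terms -p_i * log2(p_i) with p_i = f_i/60:
  p = 6/60 = 0.100000: log2(p) = -3.321928, -p*log2(p) = 0.332193
  p = 15/60 = 0.250000: log2(p) = -2.000000, -p*log2(p) = 0.500000
  p = 18/60 = 0.300000: log2(p) = -1.736966, -p*log2(p) = 0.521090
  p = 8/60 = 0.133333: log2(p) = -2.906891, -p*log2(p) = 0.387585
  p = 13/60 = 0.216667: log2(p) = -2.206451, -p*log2(p) = 0.478064
H = 0.332193 + 0.500000 + 0.521090 + 0.387585 + 0.478064 = 2.218932

H = 2.2189 bits/symbol


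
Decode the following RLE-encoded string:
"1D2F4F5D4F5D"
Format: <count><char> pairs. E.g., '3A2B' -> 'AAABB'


Expanding each <count><char> pair:
  1D -> 'D'
  2F -> 'FF'
  4F -> 'FFFF'
  5D -> 'DDDDD'
  4F -> 'FFFF'
  5D -> 'DDDDD'

Decoded = DFFFFFFDDDDDFFFFDDDDD


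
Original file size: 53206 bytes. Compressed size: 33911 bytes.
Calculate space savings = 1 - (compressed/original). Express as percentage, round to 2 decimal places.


ratio = compressed/original = 33911/53206 = 0.637353
savings = 1 - ratio = 1 - 0.637353 = 0.362647
as a percentage: 0.362647 * 100 = 36.26%

Space savings = 1 - 33911/53206 = 36.26%


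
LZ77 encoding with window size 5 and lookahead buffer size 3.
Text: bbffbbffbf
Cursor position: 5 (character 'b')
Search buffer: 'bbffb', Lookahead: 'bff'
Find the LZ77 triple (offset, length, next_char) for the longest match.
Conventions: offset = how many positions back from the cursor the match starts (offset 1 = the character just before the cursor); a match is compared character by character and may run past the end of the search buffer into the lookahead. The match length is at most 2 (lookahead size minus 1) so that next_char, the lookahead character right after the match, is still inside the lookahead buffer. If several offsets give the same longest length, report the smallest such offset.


Try each offset into the search buffer:
  offset=1 (pos 4, char 'b'): match length 1
  offset=2 (pos 3, char 'f'): match length 0
  offset=3 (pos 2, char 'f'): match length 0
  offset=4 (pos 1, char 'b'): match length 2
  offset=5 (pos 0, char 'b'): match length 1
Longest match has length 2 at offset 4.
next_char = character at position 5 + 2 = 7 -> 'f'

Best match: offset=4, length=2 (matching 'bf' starting at position 1)
LZ77 triple: (4, 2, 'f')


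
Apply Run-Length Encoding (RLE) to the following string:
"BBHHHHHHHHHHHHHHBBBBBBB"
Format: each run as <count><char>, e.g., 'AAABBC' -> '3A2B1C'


Scanning runs left to right:
  i=0: run of 'B' x 2 -> '2B'
  i=2: run of 'H' x 14 -> '14H'
  i=16: run of 'B' x 7 -> '7B'

RLE = 2B14H7B


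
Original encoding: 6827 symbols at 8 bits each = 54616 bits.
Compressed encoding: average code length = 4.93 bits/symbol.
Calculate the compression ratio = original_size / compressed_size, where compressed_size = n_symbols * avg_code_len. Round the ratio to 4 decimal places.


original_size = n_symbols * orig_bits = 6827 * 8 = 54616 bits
compressed_size = n_symbols * avg_code_len = 6827 * 4.93 = 33657.11 bits
ratio = original_size / compressed_size = 54616 / 33657.11 = 1.6227

Compression ratio = 1.6227


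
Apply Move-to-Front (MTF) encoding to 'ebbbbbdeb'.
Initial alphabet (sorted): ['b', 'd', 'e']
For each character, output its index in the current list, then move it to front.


MTF encoding:
'e': index 2 in ['b', 'd', 'e'] -> ['e', 'b', 'd']
'b': index 1 in ['e', 'b', 'd'] -> ['b', 'e', 'd']
'b': index 0 in ['b', 'e', 'd'] -> ['b', 'e', 'd']
'b': index 0 in ['b', 'e', 'd'] -> ['b', 'e', 'd']
'b': index 0 in ['b', 'e', 'd'] -> ['b', 'e', 'd']
'b': index 0 in ['b', 'e', 'd'] -> ['b', 'e', 'd']
'd': index 2 in ['b', 'e', 'd'] -> ['d', 'b', 'e']
'e': index 2 in ['d', 'b', 'e'] -> ['e', 'd', 'b']
'b': index 2 in ['e', 'd', 'b'] -> ['b', 'e', 'd']


Output: [2, 1, 0, 0, 0, 0, 2, 2, 2]


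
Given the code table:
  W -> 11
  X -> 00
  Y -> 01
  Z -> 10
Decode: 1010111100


Decoding:
10 -> Z
10 -> Z
11 -> W
11 -> W
00 -> X


Result: ZZWWX


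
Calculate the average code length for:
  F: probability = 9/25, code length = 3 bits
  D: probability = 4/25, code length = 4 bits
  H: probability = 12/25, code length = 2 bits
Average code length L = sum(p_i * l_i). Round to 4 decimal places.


Weighted contributions p_i * l_i:
  F: (9/25) * 3 = 27/25
  D: (4/25) * 4 = 16/25
  H: (12/25) * 2 = 24/25
Sum = (27 + 16 + 24)/25 = 67/25

L = 67/25 = 2.6800 bits/symbol


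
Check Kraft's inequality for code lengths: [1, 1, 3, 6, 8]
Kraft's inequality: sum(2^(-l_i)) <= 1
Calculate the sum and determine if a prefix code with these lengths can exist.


Sum = 2^(-1) + 2^(-1) + 2^(-3) + 2^(-6) + 2^(-8)
    = 0.5 + 0.5 + 0.125 + 0.015625 + 0.00390625
    = 293/256 = 1.14453125
Since 1.14453125 > 1, Kraft's inequality is NOT satisfied.
A prefix code with these lengths CANNOT exist.

Kraft sum = 1.14453125. Not satisfied.


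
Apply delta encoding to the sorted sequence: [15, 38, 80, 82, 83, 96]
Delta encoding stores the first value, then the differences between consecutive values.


First value: 15
Deltas:
  38 - 15 = 23
  80 - 38 = 42
  82 - 80 = 2
  83 - 82 = 1
  96 - 83 = 13


Delta encoded: [15, 23, 42, 2, 1, 13]


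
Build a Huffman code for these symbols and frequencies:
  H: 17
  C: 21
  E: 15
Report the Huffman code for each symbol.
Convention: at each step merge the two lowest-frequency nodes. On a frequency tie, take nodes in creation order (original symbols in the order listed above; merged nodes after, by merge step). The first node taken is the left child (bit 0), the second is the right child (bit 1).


Huffman tree construction:
Step 1: Merge E(15) + H(17) = 32
Step 2: Merge C(21) + (E+H)(32) = 53
Read each symbol's code off the tree from the root (left child = 0, right child = 1).

Codes:
  H: 11 (length 2)
  C: 0 (length 1)
  E: 10 (length 2)
Average code length: 85/53 = 1.6038 bits/symbol


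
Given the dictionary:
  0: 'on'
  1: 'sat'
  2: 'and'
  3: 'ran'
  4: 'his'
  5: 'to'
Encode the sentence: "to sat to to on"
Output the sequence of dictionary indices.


Look up each word in the dictionary:
  'to' -> 5
  'sat' -> 1
  'to' -> 5
  'to' -> 5
  'on' -> 0

Encoded: [5, 1, 5, 5, 0]


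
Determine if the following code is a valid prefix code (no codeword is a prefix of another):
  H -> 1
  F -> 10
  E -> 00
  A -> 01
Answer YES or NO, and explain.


Checking each pair (does one codeword prefix another?):
  H='1' vs F='10': prefix -- VIOLATION

NO -- this is NOT a valid prefix code. H (1) is a prefix of F (10).


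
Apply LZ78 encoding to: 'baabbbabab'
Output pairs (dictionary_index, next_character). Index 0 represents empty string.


LZ78 encoding steps:
Dictionary: {0: ''}
Step 1: w='' (idx 0), next='b' -> output (0, 'b'), add 'b' as idx 1
Step 2: w='' (idx 0), next='a' -> output (0, 'a'), add 'a' as idx 2
Step 3: w='a' (idx 2), next='b' -> output (2, 'b'), add 'ab' as idx 3
Step 4: w='b' (idx 1), next='b' -> output (1, 'b'), add 'bb' as idx 4
Step 5: w='ab' (idx 3), next='a' -> output (3, 'a'), add 'aba' as idx 5
Step 6: w='b' (idx 1), end of input -> output (1, '')


Encoded: [(0, 'b'), (0, 'a'), (2, 'b'), (1, 'b'), (3, 'a'), (1, '')]


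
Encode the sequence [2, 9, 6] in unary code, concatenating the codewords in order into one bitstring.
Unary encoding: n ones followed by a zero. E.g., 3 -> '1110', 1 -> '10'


Encode each number as n ones followed by a terminating 0:
  2 -> 110 (3 bits)
  9 -> 1111111110 (10 bits)
  6 -> 1111110 (7 bits)
Total length = 3 + 10 + 7 = 20 bits.

Unary([2, 9, 6]) = 11011111111101111110 (20 bits)


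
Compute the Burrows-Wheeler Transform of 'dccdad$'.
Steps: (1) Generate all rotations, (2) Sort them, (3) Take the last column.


Rotations (sorted):
  0: $dccdad -> last char: d
  1: ad$dccd -> last char: d
  2: ccdad$d -> last char: d
  3: cdad$dc -> last char: c
  4: d$dccda -> last char: a
  5: dad$dcc -> last char: c
  6: dccdad$ -> last char: $


BWT = dddcac$


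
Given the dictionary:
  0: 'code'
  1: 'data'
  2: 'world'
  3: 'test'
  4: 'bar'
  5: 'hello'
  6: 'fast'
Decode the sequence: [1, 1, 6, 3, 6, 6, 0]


Look up each index in the dictionary:
  1 -> 'data'
  1 -> 'data'
  6 -> 'fast'
  3 -> 'test'
  6 -> 'fast'
  6 -> 'fast'
  0 -> 'code'

Decoded: "data data fast test fast fast code"


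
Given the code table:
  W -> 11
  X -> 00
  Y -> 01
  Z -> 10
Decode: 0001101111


Decoding:
00 -> X
01 -> Y
10 -> Z
11 -> W
11 -> W


Result: XYZWW


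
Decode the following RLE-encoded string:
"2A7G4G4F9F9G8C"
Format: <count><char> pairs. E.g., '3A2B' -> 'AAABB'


Expanding each <count><char> pair:
  2A -> 'AA'
  7G -> 'GGGGGGG'
  4G -> 'GGGG'
  4F -> 'FFFF'
  9F -> 'FFFFFFFFF'
  9G -> 'GGGGGGGGG'
  8C -> 'CCCCCCCC'

Decoded = AAGGGGGGGGGGGFFFFFFFFFFFFFGGGGGGGGGCCCCCCCC


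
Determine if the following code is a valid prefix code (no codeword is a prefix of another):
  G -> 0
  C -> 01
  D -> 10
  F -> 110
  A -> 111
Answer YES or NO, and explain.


Checking each pair (does one codeword prefix another?):
  G='0' vs C='01': prefix -- VIOLATION

NO -- this is NOT a valid prefix code. G (0) is a prefix of C (01).
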